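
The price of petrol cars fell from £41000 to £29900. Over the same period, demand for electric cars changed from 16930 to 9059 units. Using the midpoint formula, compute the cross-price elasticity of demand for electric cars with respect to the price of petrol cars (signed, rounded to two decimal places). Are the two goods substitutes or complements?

%ΔQ_{electric cars} = (9059 − 16930)/avg = -7871/12994.5 = -0.605717…
%ΔP_{petrol cars} = (29900 − 41000)/avg = -11100/35450 = -0.313117…
E_cross = (-7871/12994.5) / (-11100/35450) = 1.9344…
E_cross > 0 ⇒ the goods are substitutes.

1.93; substitutes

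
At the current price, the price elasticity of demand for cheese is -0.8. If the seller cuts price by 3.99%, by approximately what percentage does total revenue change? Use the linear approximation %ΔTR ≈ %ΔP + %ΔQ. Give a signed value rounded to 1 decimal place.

%ΔQ ≈ Ed × %ΔP = (-0.8) × (-3.99%) = +3.1920%
%ΔTR ≈ %ΔP + %ΔQ = (-3.99%) + (+3.1920%) = -0.7980%

-0.8%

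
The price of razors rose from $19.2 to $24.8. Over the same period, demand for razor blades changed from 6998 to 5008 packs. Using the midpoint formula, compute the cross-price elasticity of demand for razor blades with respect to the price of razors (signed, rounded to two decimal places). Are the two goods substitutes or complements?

%ΔQ_{razor blades} = (5008 − 6998)/avg = -1990/6003 = -0.331500…
%ΔP_{razors} = (24.8 − 19.2)/avg = 5.6/22 = 0.254545…
E_cross = (-1990/6003) / (5.6/22) = -1.3023…
E_cross < 0 ⇒ the goods are complements.

-1.30; complements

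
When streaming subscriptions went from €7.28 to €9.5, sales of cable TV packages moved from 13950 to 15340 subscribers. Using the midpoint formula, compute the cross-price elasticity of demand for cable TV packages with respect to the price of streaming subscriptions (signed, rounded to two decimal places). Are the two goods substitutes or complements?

0.36; substitutes

%ΔQ_{cable TV packages} = (15340 − 13950)/avg = 1390/14645 = 0.094912…
%ΔP_{streaming subscriptions} = (9.5 − 7.28)/avg = 2.22/8.39 = 0.264600…
E_cross = (1390/14645) / (2.22/8.39) = 0.3587…
E_cross > 0 ⇒ the goods are substitutes.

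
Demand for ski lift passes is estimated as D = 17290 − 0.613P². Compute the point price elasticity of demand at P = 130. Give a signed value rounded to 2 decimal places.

-2.99

dD/dP = −2·0.613·P = -159.38. At P = 130, D = 6930.3.
Ed = (dD/dP)·(P/D) = (-159.38) × (130/6930.3) = -2.9896…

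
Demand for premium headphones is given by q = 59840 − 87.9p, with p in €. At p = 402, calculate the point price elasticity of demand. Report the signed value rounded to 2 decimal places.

dq/dp = −87.9. At p = 402, q = 59840 − 87.9(402) = 24504.2.
Ed = (dq/dp)·(p/q) = −87.9 × (402/24504.2) = -1.4420…

-1.44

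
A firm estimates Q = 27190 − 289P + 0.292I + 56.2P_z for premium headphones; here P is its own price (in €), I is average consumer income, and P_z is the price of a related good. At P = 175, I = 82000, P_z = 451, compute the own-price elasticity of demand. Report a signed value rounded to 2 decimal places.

At the given values, Q = 27190 − 289(175) + 0.292(82000) + 56.2(451) = 25905.2.
∂Q/∂P = −289.
E = (-289) × (175/25905.2) = -1.9523…

-1.95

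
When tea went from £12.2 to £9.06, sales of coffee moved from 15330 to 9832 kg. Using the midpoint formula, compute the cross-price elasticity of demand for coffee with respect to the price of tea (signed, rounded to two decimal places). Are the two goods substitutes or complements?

%ΔQ_{coffee} = (9832 − 15330)/avg = -5498/12581 = -0.437008…
%ΔP_{tea} = (9.06 − 12.2)/avg = -3.14/10.63 = -0.295390…
E_cross = (-5498/12581) / (-3.14/10.63) = 1.4794…
E_cross > 0 ⇒ the goods are substitutes.

1.48; substitutes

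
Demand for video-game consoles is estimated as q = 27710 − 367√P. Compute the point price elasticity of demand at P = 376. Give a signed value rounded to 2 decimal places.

dq/dP = −367/(2√P) = -9.46329. At P = 376, q = 20593.6.
Ed = (dq/dP)·(P/q) = (-9.46329) × (376/20593.6) = -0.1727…

-0.17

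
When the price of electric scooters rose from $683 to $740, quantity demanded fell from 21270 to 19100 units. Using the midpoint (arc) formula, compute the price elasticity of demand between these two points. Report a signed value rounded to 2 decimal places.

%ΔQ = (19100 − 21270) / [(21270 + 19100)/2] = -2170/20185 = -0.107505…
%ΔP = (740 − 683) / [(683 + 740)/2] = 57/711.5 = 0.080112…
Arc Ed = %ΔQ / %ΔP = (-2170/20185) / (57/711.5) = -1.3419…

-1.34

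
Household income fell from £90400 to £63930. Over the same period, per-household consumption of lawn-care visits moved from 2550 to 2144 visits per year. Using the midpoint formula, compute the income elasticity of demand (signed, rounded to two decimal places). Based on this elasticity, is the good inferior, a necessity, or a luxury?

0.50; necessity

%ΔQ = (2144 − 2550)/[( 2550 + 2144)/2] = -406/2347 = -0.172986…
%ΔIncome = (63930 − 90400)/[( 90400 + 63930)/2] = -26470/77165 = -0.343031…
E_income = (-406/2347) / (-26470/77165) = 0.5042…
0 < E_income < 1 ⇒ normal good, necessity.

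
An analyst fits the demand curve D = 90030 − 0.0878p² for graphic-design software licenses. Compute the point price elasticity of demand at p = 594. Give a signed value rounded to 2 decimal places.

dD/dp = −2·0.0878·p = -104.3064. At p = 594, D = 59050.9992.
Ed = (dD/dp)·(p/D) = (-104.3064) × (594/59050.9992) = -1.0492…

-1.05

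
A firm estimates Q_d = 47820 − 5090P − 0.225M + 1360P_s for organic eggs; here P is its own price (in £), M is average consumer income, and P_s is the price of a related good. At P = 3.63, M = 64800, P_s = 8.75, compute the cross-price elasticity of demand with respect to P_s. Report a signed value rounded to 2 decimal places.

At the given values, Q_d = 47820 − 5090(3.63) − 0.225(64800) + 1360(8.75) = 26663.3.
∂Q_d/∂P_s = 1360.
E = (1360) × (8.75/26663.3) = 0.4463…

0.45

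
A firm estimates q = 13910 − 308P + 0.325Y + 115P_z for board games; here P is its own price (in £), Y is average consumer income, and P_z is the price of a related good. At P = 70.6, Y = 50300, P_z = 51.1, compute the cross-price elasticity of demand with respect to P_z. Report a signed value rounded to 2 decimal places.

At the given values, q = 13910 − 308(70.6) + 0.325(50300) + 115(51.1) = 14389.2.
∂q/∂P_z = 115.
E = (115) × (51.1/14389.2) = 0.4083…

0.41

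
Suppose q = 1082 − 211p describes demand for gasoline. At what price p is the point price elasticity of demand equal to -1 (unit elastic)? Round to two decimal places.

2.56

Ed = −211p/(1082 − 211p). Set this equal to -1:
211p = 1·(1082 − 211p) ⇒ 211p(1 + 1) = 1·1082
p = 1·1082 / (211·2) = 2.5639…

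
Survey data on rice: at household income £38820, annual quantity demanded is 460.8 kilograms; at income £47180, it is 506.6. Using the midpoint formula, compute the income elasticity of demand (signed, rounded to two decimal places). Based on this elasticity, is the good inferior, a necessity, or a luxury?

0.49; necessity

%ΔQ = (506.6 − 460.8)/[( 460.8 + 506.6)/2] = 45.8/483.7 = 0.094686…
%ΔIncome = (47180 − 38820)/[( 38820 + 47180)/2] = 8360/43000 = 0.194418…
E_income = (45.8/483.7) / (8360/43000) = 0.4870…
0 < E_income < 1 ⇒ normal good, necessity.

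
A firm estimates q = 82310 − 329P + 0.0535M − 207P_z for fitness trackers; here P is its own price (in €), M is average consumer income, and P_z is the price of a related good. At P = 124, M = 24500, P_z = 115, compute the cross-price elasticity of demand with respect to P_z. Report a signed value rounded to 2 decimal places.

At the given values, q = 82310 − 329(124) + 0.0535(24500) − 207(115) = 19019.75.
∂q/∂P_z = -207.
E = (-207) × (115/19019.75) = -1.2515…

-1.25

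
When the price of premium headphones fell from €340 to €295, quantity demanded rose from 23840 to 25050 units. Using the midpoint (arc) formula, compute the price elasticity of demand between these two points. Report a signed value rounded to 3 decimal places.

-0.349

%ΔQ = (25050 − 23840) / [(23840 + 25050)/2] = 1210/24445 = 0.049498…
%ΔP = (295 − 340) / [(340 + 295)/2] = -45/317.5 = -0.141732…
Arc Ed = %ΔQ / %ΔP = (1210/24445) / (-45/317.5) = -0.34924…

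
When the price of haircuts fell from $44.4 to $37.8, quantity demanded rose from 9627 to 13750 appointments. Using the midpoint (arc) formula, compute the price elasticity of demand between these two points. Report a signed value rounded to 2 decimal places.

%ΔQ = (13750 − 9627) / [(9627 + 13750)/2] = 4123/11688.5 = 0.352739…
%ΔP = (37.8 − 44.4) / [(44.4 + 37.8)/2] = -6.6/41.1 = -0.160583…
Arc Ed = %ΔQ / %ΔP = (4123/11688.5) / (-6.6/41.1) = -2.1966…

-2.20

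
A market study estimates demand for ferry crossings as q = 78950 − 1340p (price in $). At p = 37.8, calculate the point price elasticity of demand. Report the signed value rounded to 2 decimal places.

-1.79

dq/dp = −1340. At p = 37.8, q = 78950 − 1340(37.8) = 28298.
Ed = (dq/dp)·(p/q) = −1340 × (37.8/28298) = -1.7899…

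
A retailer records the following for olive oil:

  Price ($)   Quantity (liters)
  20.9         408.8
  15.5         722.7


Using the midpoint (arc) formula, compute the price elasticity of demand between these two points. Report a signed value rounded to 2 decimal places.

-1.87

%ΔQ = (722.7 − 408.8) / [(408.8 + 722.7)/2] = 313.9/565.75 = 0.554838…
%ΔP = (15.5 − 20.9) / [(20.9 + 15.5)/2] = -5.4/18.2 = -0.296703…
Arc Ed = %ΔQ / %ΔP = (313.9/565.75) / (-5.4/18.2) = -1.8700…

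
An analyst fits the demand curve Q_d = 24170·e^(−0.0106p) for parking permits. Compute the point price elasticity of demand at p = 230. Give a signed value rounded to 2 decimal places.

dQ_d/dp = −0.0106·Q_d = -22.3755. At p = 230, Q_d = 2110.9.
Ed = (dQ_d/dp)·(p/Q_d) = (-22.3755) × (230/2110.9) = -2.438

-2.44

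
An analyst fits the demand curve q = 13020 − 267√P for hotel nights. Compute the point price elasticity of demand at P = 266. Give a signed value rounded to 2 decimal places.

-0.25

dq/dP = −267/(2√P) = -8.18541. At P = 266, q = 8665.36.
Ed = (dq/dP)·(P/q) = (-8.18541) × (266/8665.36) = -0.2512…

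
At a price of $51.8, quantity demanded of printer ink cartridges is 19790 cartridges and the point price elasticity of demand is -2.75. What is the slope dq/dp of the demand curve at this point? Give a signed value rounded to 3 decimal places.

-1050.627

Ed = (dq/dp)·(p/q) ⇒ dq/dp = Ed·q/p = (-2.75)·19790/51.8 = -1050.62741…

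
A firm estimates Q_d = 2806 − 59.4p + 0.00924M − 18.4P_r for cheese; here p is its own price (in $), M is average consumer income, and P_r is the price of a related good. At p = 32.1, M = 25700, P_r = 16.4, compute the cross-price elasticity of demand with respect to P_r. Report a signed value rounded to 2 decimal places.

At the given values, Q_d = 2806 − 59.4(32.1) + 0.00924(25700) − 18.4(16.4) = 834.968.
∂Q_d/∂P_r = -18.4.
E = (-18.4) × (16.4/834.968) = -0.3614…

-0.36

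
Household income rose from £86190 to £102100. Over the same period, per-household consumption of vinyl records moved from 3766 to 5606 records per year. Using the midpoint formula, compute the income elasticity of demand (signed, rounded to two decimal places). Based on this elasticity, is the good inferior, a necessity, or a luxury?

2.32; luxury

%ΔQ = (5606 − 3766)/[( 3766 + 5606)/2] = 1840/4686 = 0.392658…
%ΔIncome = (102100 − 86190)/[( 86190 + 102100)/2] = 15910/94145 = 0.168994…
E_income = (1840/4686) / (15910/94145) = 2.3234…
E_income > 1 ⇒ normal good, luxury.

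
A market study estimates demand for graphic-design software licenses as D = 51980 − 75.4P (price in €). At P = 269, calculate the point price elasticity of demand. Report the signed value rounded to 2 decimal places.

dD/dP = −75.4. At P = 269, D = 51980 − 75.4(269) = 31697.4.
Ed = (dD/dP)·(P/D) = −75.4 × (269/31697.4) = -0.6398…

-0.64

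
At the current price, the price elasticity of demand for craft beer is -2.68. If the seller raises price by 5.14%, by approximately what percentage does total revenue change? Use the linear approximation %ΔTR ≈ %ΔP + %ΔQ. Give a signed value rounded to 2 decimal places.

-8.64%

%ΔQ ≈ Ed × %ΔP = (-2.68) × (+5.14%) = -13.7752%
%ΔTR ≈ %ΔP + %ΔQ = (+5.14%) + (-13.7752%) = -8.6352%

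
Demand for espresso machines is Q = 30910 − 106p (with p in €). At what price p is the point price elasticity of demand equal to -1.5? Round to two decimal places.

Ed = −106p/(30910 − 106p). Set this equal to -1.5:
106p = 1.5·(30910 − 106p) ⇒ 106p(1 + 1.5) = 1.5·30910
p = 1.5·30910 / (106·2.5) = 174.9622…

174.96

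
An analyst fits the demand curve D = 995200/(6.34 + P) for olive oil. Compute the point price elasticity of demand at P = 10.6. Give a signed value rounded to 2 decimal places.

dD/dP = −995200/(6.34 + P)² = -3468.04. At P = 10.6, D = 58748.5.
Ed = (dD/dP)·(P/D) = (-3468.04) × (10.6/58748.5) = -0.6257…

-0.63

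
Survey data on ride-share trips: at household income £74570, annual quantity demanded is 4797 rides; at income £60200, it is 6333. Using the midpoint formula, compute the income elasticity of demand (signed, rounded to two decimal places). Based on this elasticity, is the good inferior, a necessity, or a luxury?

%ΔQ = (6333 − 4797)/[( 4797 + 6333)/2] = 1536/5565 = 0.276010…
%ΔIncome = (60200 − 74570)/[( 74570 + 60200)/2] = -14370/67385 = -0.213252…
E_income = (1536/5565) / (-14370/67385) = -1.2942…
E_income < 0 ⇒ inferior good.

-1.29; inferior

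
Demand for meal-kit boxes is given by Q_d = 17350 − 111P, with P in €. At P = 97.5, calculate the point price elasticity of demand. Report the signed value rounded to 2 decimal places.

dQ_d/dP = −111. At P = 97.5, Q_d = 17350 − 111(97.5) = 6527.5.
Ed = (dQ_d/dP)·(P/Q_d) = −111 × (97.5/6527.5) = -1.6579…

-1.66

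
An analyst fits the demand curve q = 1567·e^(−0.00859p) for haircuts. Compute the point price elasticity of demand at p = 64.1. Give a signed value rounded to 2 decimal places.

-0.55

dq/dp = −0.00859·q = -7.76124. At p = 64.1, q = 903.521.
Ed = (dq/dp)·(p/q) = (-7.76124) × (64.1/903.521) = -0.5506…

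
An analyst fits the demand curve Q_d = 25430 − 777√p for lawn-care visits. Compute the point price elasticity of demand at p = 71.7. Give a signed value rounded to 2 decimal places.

-0.17

dQ_d/dp = −777/(2√p) = -45.8808. At p = 71.7, Q_d = 18850.7.
Ed = (dQ_d/dp)·(p/Q_d) = (-45.8808) × (71.7/18850.7) = -0.1745…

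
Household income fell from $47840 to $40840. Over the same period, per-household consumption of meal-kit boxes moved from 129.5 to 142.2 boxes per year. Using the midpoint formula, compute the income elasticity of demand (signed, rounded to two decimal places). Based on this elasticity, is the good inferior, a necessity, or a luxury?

-0.59; inferior

%ΔQ = (142.2 − 129.5)/[( 129.5 + 142.2)/2] = 12.7/135.85 = 0.093485…
%ΔIncome = (40840 − 47840)/[( 47840 + 40840)/2] = -7000/44340 = -0.157870…
E_income = (12.7/135.85) / (-7000/44340) = -0.5921…
E_income < 0 ⇒ inferior good.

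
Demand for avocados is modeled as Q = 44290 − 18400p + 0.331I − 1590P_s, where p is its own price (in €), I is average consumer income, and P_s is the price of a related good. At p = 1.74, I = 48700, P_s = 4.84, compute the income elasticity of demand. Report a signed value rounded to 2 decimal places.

At the given values, Q = 44290 − 18400(1.74) + 0.331(48700) − 1590(4.84) = 20698.1.
∂Q/∂I = 0.331.
E = (0.331) × (48700/20698.1) = 0.7788…

0.78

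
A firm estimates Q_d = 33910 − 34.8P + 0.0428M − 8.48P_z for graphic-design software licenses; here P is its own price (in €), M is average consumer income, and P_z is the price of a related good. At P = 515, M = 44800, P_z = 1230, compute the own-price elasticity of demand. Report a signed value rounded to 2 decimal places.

At the given values, Q_d = 33910 − 34.8(515) + 0.0428(44800) − 8.48(1230) = 7475.04.
∂Q_d/∂P = −34.8.
E = (-34.8) × (515/7475.04) = -2.3975…

-2.40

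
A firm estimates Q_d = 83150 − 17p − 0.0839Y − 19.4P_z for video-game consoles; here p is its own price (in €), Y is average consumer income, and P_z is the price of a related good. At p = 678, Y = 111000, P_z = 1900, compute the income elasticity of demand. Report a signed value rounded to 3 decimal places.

At the given values, Q_d = 83150 − 17(678) − 0.0839(111000) − 19.4(1900) = 25451.1.
∂Q_d/∂Y = -0.0839.
E = (-0.0839) × (111000/25451.1) = -0.36591…

-0.366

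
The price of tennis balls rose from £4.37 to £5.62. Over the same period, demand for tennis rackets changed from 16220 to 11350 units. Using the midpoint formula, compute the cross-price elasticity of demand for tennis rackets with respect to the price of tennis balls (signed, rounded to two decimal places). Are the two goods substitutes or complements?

%ΔQ_{tennis rackets} = (11350 − 16220)/avg = -4870/13785 = -0.353282…
%ΔP_{tennis balls} = (5.62 − 4.37)/avg = 1.25/4.995 = 0.250250…
E_cross = (-4870/13785) / (1.25/4.995) = -1.4117…
E_cross < 0 ⇒ the goods are complements.

-1.41; complements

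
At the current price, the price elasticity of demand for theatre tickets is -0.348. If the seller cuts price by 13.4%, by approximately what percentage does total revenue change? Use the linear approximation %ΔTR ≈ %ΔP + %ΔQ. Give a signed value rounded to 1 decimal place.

-8.7%

%ΔQ ≈ Ed × %ΔP = (-0.348) × (-13.4%) = +4.6632%
%ΔTR ≈ %ΔP + %ΔQ = (-13.4%) + (+4.6632%) = -8.7368%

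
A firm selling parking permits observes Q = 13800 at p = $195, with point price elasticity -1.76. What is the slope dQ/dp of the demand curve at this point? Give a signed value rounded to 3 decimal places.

-124.554

Ed = (dQ/dp)·(p/Q) ⇒ dQ/dp = Ed·Q/p = (-1.76)·13800/195 = -124.55384…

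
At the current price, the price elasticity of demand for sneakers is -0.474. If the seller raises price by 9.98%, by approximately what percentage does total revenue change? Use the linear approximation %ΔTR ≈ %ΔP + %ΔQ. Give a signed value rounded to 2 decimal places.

+5.25%

%ΔQ ≈ Ed × %ΔP = (-0.474) × (+9.98%) = -4.7305%
%ΔTR ≈ %ΔP + %ΔQ = (+9.98%) + (-4.7305%) = +5.2495%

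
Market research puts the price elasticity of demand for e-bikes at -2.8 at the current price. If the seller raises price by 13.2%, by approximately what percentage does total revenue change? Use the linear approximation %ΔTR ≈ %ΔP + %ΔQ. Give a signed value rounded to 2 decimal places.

-23.76%

%ΔQ ≈ Ed × %ΔP = (-2.8) × (+13.2%) = -36.9600%
%ΔTR ≈ %ΔP + %ΔQ = (+13.2%) + (-36.9600%) = -23.7600%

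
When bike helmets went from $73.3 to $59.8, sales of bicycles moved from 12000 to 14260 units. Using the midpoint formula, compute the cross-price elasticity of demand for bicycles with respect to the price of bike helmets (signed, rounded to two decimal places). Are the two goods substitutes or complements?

%ΔQ_{bicycles} = (14260 − 12000)/avg = 2260/13130 = 0.172124…
%ΔP_{bike helmets} = (59.8 − 73.3)/avg = -13.5/66.55 = -0.202854…
E_cross = (2260/13130) / (-13.5/66.55) = -0.8485…
E_cross < 0 ⇒ the goods are complements.

-0.85; complements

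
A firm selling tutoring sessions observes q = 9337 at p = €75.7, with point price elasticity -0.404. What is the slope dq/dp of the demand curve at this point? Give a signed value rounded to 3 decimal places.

-49.830

Ed = (dq/dp)·(p/q) ⇒ dq/dp = Ed·q/p = (-0.404)·9337/75.7 = -49.83022…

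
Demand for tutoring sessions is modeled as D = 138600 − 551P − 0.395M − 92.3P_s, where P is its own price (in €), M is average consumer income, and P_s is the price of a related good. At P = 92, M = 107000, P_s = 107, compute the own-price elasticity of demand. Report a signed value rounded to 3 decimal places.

At the given values, D = 138600 − 551(92) − 0.395(107000) − 92.3(107) = 35766.9.
∂D/∂P = −551.
E = (-551) × (92/35766.9) = -1.41728…

-1.417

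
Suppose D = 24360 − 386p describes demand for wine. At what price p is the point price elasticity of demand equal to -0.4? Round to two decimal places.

Ed = −386p/(24360 − 386p). Set this equal to -0.4:
386p = 0.4·(24360 − 386p) ⇒ 386p(1 + 0.4) = 0.4·24360
p = 0.4·24360 / (386·1.4) = 18.0310…

18.03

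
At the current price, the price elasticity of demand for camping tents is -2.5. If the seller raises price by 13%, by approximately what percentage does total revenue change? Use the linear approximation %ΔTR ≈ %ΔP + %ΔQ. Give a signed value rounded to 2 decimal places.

-19.50%

%ΔQ ≈ Ed × %ΔP = (-2.5) × (+13%) = -32.5000%
%ΔTR ≈ %ΔP + %ΔQ = (+13%) + (-32.5000%) = -19.5000%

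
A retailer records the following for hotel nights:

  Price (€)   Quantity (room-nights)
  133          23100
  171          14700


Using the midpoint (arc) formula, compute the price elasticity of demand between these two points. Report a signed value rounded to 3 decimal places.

-1.778

%ΔQ = (14700 − 23100) / [(23100 + 14700)/2] = -8400/18900 = -0.444444…
%ΔP = (171 − 133) / [(133 + 171)/2] = 38/152 = 0.25
Arc Ed = %ΔQ / %ΔP = (-8400/18900) / (38/152) = -1.77777…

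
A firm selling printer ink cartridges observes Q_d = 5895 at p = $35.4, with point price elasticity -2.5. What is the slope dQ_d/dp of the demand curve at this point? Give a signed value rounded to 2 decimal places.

-416.31

Ed = (dQ_d/dp)·(p/Q_d) ⇒ dQ_d/dp = Ed·Q_d/p = (-2.5)·5895/35.4 = -416.3135…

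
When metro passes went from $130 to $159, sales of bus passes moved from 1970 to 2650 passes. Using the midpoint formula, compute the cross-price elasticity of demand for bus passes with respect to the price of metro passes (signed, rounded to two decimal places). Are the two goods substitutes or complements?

%ΔQ_{bus passes} = (2650 − 1970)/avg = 680/2310 = 0.294372…
%ΔP_{metro passes} = (159 − 130)/avg = 29/144.5 = 0.200692…
E_cross = (680/2310) / (29/144.5) = 1.4667…
E_cross > 0 ⇒ the goods are substitutes.

1.47; substitutes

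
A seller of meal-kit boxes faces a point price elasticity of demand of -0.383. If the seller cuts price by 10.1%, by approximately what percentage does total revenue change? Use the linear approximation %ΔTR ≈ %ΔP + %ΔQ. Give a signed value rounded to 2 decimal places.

%ΔQ ≈ Ed × %ΔP = (-0.383) × (-10.1%) = +3.8683%
%ΔTR ≈ %ΔP + %ΔQ = (-10.1%) + (+3.8683%) = -6.2317%

-6.23%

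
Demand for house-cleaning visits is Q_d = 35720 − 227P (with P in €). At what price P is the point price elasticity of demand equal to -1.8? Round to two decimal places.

Ed = −227P/(35720 − 227P). Set this equal to -1.8:
227P = 1.8·(35720 − 227P) ⇒ 227P(1 + 1.8) = 1.8·35720
P = 1.8·35720 / (227·2.8) = 101.1579…

101.16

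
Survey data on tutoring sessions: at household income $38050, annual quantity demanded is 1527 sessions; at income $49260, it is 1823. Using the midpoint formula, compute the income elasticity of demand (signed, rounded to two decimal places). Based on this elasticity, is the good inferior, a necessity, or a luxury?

0.69; necessity

%ΔQ = (1823 − 1527)/[( 1527 + 1823)/2] = 296/1675 = 0.176716…
%ΔIncome = (49260 − 38050)/[( 38050 + 49260)/2] = 11210/43655 = 0.256786…
E_income = (296/1675) / (11210/43655) = 0.6881…
0 < E_income < 1 ⇒ normal good, necessity.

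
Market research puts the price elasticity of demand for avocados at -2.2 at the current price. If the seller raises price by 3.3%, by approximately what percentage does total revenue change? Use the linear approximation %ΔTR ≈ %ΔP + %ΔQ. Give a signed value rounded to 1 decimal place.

-4.0%

%ΔQ ≈ Ed × %ΔP = (-2.2) × (+3.3%) = -7.2600%
%ΔTR ≈ %ΔP + %ΔQ = (+3.3%) + (-7.2600%) = -3.9600%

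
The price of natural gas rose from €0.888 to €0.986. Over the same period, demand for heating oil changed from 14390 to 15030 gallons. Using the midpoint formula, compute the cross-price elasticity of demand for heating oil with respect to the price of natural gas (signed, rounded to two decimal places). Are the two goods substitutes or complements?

%ΔQ_{heating oil} = (15030 − 14390)/avg = 640/14710 = 0.043507…
%ΔP_{natural gas} = (0.986 − 0.888)/avg = 0.098/0.937 = 0.104589…
E_cross = (640/14710) / (0.098/0.937) = 0.4159…
E_cross > 0 ⇒ the goods are substitutes.

0.42; substitutes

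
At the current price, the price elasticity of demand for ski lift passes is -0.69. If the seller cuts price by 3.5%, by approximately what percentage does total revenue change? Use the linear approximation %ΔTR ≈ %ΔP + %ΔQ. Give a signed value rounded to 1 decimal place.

-1.1%

%ΔQ ≈ Ed × %ΔP = (-0.69) × (-3.5%) = +2.4150%
%ΔTR ≈ %ΔP + %ΔQ = (-3.5%) + (+2.4150%) = -1.0850%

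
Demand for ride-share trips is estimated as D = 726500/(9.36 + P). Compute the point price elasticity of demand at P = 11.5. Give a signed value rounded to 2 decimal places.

dD/dP = −726500/(9.36 + P)² = -1669.58. At P = 11.5, D = 34827.4.
Ed = (dD/dP)·(P/D) = (-1669.58) × (11.5/34827.4) = -0.5512…

-0.55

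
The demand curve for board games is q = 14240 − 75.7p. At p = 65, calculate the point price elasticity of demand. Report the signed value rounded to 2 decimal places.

-0.53

dq/dp = −75.7. At p = 65, q = 14240 − 75.7(65) = 9319.5.
Ed = (dq/dp)·(p/q) = −75.7 × (65/9319.5) = -0.5279…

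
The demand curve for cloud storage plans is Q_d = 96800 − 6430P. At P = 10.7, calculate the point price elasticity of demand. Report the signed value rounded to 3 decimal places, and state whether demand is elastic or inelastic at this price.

dQ_d/dP = −6430. At P = 10.7, Q_d = 96800 − 6430(10.7) = 27999.
Ed = (dQ_d/dP)·(P/Q_d) = −6430 × (10.7/27999) = -2.45726…
|Ed| = 2.457 > 1, so demand is elastic.

-2.457; elastic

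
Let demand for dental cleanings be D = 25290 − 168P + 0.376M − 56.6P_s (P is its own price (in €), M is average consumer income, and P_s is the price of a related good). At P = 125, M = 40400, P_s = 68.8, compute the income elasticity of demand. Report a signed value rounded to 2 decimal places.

0.97

At the given values, D = 25290 − 168(125) + 0.376(40400) − 56.6(68.8) = 15586.32.
∂D/∂M = 0.376.
E = (0.376) × (40400/15586.32) = 0.9745…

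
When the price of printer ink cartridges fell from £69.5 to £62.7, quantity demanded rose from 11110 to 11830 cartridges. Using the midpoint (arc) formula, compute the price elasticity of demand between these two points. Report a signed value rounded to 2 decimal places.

%ΔQ = (11830 − 11110) / [(11110 + 11830)/2] = 720/11470 = 0.062772…
%ΔP = (62.7 − 69.5) / [(69.5 + 62.7)/2] = -6.8/66.1 = -0.102874…
Arc Ed = %ΔQ / %ΔP = (720/11470) / (-6.8/66.1) = -0.6101…

-0.61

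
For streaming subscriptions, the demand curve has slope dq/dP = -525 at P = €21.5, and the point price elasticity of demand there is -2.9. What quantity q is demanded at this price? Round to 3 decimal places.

Ed = (dq/dP)·(P/q) ⇒ q = (dq/dP)·P/Ed = (-525)·21.5/(-2.9) = 3892.24137…

3892.241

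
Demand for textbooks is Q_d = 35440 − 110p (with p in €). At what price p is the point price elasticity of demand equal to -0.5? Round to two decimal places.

Ed = −110p/(35440 − 110p). Set this equal to -0.5:
110p = 0.5·(35440 − 110p) ⇒ 110p(1 + 0.5) = 0.5·35440
p = 0.5·35440 / (110·1.5) = 107.3939…

107.39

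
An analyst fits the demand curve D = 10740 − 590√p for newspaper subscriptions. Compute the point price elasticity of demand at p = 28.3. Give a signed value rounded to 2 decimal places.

-0.21

dD/dp = −590/(2√p) = -55.4535. At p = 28.3, D = 7601.33.
Ed = (dD/dp)·(p/D) = (-55.4535) × (28.3/7601.33) = -0.2064…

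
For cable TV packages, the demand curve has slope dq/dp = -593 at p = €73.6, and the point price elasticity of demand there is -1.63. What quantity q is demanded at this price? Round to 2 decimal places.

26775.95

Ed = (dq/dp)·(p/q) ⇒ q = (dq/dp)·p/Ed = (-593)·73.6/(-1.63) = 26775.9509…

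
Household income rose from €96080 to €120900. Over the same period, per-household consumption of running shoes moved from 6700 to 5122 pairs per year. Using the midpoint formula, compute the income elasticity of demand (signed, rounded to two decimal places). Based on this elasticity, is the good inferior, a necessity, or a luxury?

%ΔQ = (5122 − 6700)/[( 6700 + 5122)/2] = -1578/5911 = -0.266959…
%ΔIncome = (120900 − 96080)/[( 96080 + 120900)/2] = 24820/108490 = 0.228776…
E_income = (-1578/5911) / (24820/108490) = -1.1669…
E_income < 0 ⇒ inferior good.

-1.17; inferior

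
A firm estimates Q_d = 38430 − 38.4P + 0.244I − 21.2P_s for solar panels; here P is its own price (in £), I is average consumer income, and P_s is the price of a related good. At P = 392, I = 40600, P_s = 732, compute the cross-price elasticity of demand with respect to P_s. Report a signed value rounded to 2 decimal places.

-0.87

At the given values, Q_d = 38430 − 38.4(392) + 0.244(40600) − 21.2(732) = 17765.2.
∂Q_d/∂P_s = -21.2.
E = (-21.2) × (732/17765.2) = -0.8735…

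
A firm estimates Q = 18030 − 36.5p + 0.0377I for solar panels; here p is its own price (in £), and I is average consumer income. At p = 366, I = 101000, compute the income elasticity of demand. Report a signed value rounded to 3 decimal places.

0.449

At the given values, Q = 18030 − 36.5(366) + 0.0377(101000) = 8478.7.
∂Q/∂I = 0.0377.
E = (0.0377) × (101000/8478.7) = 0.44909…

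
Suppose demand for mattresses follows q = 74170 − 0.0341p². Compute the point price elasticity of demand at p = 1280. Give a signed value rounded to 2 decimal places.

-6.11

dq/dp = −2·0.0341·p = -87.296. At p = 1280, q = 18300.56.
Ed = (dq/dp)·(p/q) = (-87.296) × (1280/18300.56) = -6.1057…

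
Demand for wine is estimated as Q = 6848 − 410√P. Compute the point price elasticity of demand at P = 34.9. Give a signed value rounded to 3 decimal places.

dQ/dP = −410/(2√P) = -34.7009. At P = 34.9, Q = 4425.87.
Ed = (dQ/dP)·(P/Q) = (-34.7009) × (34.9/4425.87) = -0.27363…

-0.274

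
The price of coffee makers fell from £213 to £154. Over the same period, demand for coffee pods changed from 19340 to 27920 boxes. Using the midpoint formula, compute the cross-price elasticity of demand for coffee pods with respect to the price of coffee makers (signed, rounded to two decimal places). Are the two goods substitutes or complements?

-1.13; complements

%ΔQ_{coffee pods} = (27920 − 19340)/avg = 8580/23630 = 0.363097…
%ΔP_{coffee makers} = (154 − 213)/avg = -59/183.5 = -0.321525…
E_cross = (8580/23630) / (-59/183.5) = -1.1292…
E_cross < 0 ⇒ the goods are complements.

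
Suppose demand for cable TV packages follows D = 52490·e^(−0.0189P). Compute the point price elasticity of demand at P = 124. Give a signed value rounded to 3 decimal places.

-2.344

dD/dP = −0.0189·D = -95.2195. At P = 124, D = 5038.07.
Ed = (dD/dP)·(P/D) = (-95.2195) × (124/5038.07) = -2.3436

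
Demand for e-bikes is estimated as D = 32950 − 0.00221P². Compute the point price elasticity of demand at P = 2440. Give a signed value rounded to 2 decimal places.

-1.33

dD/dP = −2·0.00221·P = -10.7848. At P = 2440, D = 19792.544.
Ed = (dD/dP)·(P/D) = (-10.7848) × (2440/19792.544) = -1.3295…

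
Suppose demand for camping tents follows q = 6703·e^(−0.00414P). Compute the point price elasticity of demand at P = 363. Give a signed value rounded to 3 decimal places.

dq/dP = −0.00414·q = -6.17452. At P = 363, q = 1491.43.
Ed = (dq/dP)·(P/q) = (-6.17452) × (363/1491.43) = -1.50282

-1.503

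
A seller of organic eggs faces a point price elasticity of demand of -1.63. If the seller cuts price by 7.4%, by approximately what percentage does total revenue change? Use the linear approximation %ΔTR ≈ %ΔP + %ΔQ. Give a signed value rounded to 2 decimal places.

+4.66%

%ΔQ ≈ Ed × %ΔP = (-1.63) × (-7.4%) = +12.0620%
%ΔTR ≈ %ΔP + %ΔQ = (-7.4%) + (+12.0620%) = +4.6620%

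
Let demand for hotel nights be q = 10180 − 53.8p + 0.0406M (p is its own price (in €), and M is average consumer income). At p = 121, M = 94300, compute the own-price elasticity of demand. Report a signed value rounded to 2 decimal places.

-0.87

At the given values, q = 10180 − 53.8(121) + 0.0406(94300) = 7498.78.
∂q/∂p = −53.8.
E = (-53.8) × (121/7498.78) = -0.8681…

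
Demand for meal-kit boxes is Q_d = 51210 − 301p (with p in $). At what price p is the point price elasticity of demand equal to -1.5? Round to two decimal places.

Ed = −301p/(51210 − 301p). Set this equal to -1.5:
301p = 1.5·(51210 − 301p) ⇒ 301p(1 + 1.5) = 1.5·51210
p = 1.5·51210 / (301·2.5) = 102.0797…

102.08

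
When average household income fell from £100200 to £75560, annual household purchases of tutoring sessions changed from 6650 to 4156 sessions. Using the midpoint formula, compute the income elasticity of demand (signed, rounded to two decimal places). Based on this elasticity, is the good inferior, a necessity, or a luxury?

%ΔQ = (4156 − 6650)/[( 6650 + 4156)/2] = -2494/5403 = -0.461595…
%ΔIncome = (75560 − 100200)/[( 100200 + 75560)/2] = -24640/87880 = -0.280382…
E_income = (-2494/5403) / (-24640/87880) = 1.6463…
E_income > 1 ⇒ normal good, luxury.

1.65; luxury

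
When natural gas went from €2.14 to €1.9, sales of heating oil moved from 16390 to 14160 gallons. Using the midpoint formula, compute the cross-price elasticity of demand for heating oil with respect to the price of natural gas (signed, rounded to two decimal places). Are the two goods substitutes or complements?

1.23; substitutes

%ΔQ_{heating oil} = (14160 − 16390)/avg = -2230/15275 = -0.145990…
%ΔP_{natural gas} = (1.9 − 2.14)/avg = -0.24/2.02 = -0.118811…
E_cross = (-2230/15275) / (-0.24/2.02) = 1.2287…
E_cross > 0 ⇒ the goods are substitutes.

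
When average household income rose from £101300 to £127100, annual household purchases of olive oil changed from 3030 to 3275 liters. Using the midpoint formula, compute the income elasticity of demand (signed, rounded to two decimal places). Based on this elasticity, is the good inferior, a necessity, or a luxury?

%ΔQ = (3275 − 3030)/[( 3030 + 3275)/2] = 245/3152.5 = 0.077716…
%ΔIncome = (127100 − 101300)/[( 101300 + 127100)/2] = 25800/114200 = 0.225919…
E_income = (245/3152.5) / (25800/114200) = 0.3439…
0 < E_income < 1 ⇒ normal good, necessity.

0.34; necessity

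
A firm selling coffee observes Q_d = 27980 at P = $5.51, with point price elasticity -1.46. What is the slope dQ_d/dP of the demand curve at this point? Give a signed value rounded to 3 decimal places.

Ed = (dQ_d/dP)·(P/Q_d) ⇒ dQ_d/dP = Ed·Q_d/P = (-1.46)·27980/5.51 = -7413.93829…

-7413.938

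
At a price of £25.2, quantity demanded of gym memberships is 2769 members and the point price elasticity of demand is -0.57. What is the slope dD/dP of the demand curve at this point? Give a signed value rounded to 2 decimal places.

Ed = (dD/dP)·(P/D) ⇒ dD/dP = Ed·D/P = (-0.57)·2769/25.2 = -62.6321…

-62.63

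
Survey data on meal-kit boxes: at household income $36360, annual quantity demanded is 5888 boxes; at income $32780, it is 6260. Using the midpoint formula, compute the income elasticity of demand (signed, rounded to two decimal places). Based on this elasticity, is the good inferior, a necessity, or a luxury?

-0.59; inferior

%ΔQ = (6260 − 5888)/[( 5888 + 6260)/2] = 372/6074 = 0.061244…
%ΔIncome = (32780 − 36360)/[( 36360 + 32780)/2] = -3580/34570 = -0.103557…
E_income = (372/6074) / (-3580/34570) = -0.5914…
E_income < 0 ⇒ inferior good.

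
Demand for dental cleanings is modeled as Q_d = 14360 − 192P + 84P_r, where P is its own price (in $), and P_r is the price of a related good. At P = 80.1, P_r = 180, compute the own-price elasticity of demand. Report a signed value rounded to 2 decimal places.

At the given values, Q_d = 14360 − 192(80.1) + 84(180) = 14100.8.
∂Q_d/∂P = −192.
E = (-192) × (80.1/14100.8) = -1.0906…

-1.09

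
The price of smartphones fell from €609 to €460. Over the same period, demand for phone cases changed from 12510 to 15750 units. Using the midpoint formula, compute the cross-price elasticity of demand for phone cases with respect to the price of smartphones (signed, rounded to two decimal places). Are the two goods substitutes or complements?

-0.82; complements

%ΔQ_{phone cases} = (15750 − 12510)/avg = 3240/14130 = 0.229299…
%ΔP_{smartphones} = (460 − 609)/avg = -149/534.5 = -0.278765…
E_cross = (3240/14130) / (-149/534.5) = -0.8225…
E_cross < 0 ⇒ the goods are complements.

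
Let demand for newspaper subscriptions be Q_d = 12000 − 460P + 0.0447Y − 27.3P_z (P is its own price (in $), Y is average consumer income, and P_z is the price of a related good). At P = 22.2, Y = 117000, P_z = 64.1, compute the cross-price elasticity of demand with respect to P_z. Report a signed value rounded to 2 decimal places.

-0.33

At the given values, Q_d = 12000 − 460(22.2) + 0.0447(117000) − 27.3(64.1) = 5267.97.
∂Q_d/∂P_z = -27.3.
E = (-27.3) × (64.1/5267.97) = -0.3321…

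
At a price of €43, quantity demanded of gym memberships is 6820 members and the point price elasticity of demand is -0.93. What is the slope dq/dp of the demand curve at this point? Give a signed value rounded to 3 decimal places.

Ed = (dq/dp)·(p/q) ⇒ dq/dp = Ed·q/p = (-0.93)·6820/43 = -147.50232…

-147.502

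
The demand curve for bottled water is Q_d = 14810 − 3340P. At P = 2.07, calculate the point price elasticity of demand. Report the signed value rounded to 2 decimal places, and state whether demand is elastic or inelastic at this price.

dQ_d/dP = −3340. At P = 2.07, Q_d = 14810 − 3340(2.07) = 7896.2.
Ed = (dQ_d/dP)·(P/Q_d) = −3340 × (2.07/7896.2) = -0.8755…
|Ed| = 0.88 < 1, so demand is inelastic.

-0.88; inelastic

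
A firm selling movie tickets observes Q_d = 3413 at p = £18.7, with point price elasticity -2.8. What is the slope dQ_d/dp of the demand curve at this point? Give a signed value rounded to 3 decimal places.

Ed = (dQ_d/dp)·(p/Q_d) ⇒ dQ_d/dp = Ed·Q_d/p = (-2.8)·3413/18.7 = -511.03743…

-511.037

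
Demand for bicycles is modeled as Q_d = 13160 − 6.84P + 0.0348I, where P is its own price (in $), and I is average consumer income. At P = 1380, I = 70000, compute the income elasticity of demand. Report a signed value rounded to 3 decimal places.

At the given values, Q_d = 13160 − 6.84(1380) + 0.0348(70000) = 6156.8.
∂Q_d/∂I = 0.0348.
E = (0.0348) × (70000/6156.8) = 0.39566…

0.396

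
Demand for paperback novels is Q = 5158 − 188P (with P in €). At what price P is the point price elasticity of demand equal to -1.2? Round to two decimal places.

Ed = −188P/(5158 − 188P). Set this equal to -1.2:
188P = 1.2·(5158 − 188P) ⇒ 188P(1 + 1.2) = 1.2·5158
P = 1.2·5158 / (188·2.2) = 14.9651…

14.97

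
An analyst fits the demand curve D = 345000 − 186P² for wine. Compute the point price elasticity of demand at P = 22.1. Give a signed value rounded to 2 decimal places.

dD/dP = −2·186·P = -8221.2. At P = 22.1, D = 254155.74.
Ed = (dD/dP)·(P/D) = (-8221.2) × (22.1/254155.74) = -0.7148…

-0.71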